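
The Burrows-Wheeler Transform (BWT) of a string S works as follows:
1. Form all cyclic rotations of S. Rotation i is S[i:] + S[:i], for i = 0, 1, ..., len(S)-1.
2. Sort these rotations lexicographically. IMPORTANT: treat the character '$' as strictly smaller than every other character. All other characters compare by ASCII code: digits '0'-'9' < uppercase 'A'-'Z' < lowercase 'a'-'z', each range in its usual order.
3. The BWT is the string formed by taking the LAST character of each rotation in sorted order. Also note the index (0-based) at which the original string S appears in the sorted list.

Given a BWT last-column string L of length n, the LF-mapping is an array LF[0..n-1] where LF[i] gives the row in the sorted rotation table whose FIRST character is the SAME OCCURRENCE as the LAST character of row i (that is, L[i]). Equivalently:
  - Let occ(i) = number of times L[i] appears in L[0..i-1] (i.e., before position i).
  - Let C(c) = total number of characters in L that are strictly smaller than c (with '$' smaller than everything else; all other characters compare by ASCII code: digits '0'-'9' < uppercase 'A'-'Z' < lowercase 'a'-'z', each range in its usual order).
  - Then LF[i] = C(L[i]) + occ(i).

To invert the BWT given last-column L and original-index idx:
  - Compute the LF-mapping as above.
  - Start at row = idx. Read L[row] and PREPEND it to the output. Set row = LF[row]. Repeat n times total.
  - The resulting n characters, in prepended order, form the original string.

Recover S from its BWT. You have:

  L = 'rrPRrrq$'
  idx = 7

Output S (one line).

Answer: rrPRqrr$

Derivation:
LF mapping: 4 5 1 2 6 7 3 0
Walk LF starting at row 7, prepending L[row]:
  step 1: row=7, L[7]='$', prepend. Next row=LF[7]=0
  step 2: row=0, L[0]='r', prepend. Next row=LF[0]=4
  step 3: row=4, L[4]='r', prepend. Next row=LF[4]=6
  step 4: row=6, L[6]='q', prepend. Next row=LF[6]=3
  step 5: row=3, L[3]='R', prepend. Next row=LF[3]=2
  step 6: row=2, L[2]='P', prepend. Next row=LF[2]=1
  step 7: row=1, L[1]='r', prepend. Next row=LF[1]=5
  step 8: row=5, L[5]='r', prepend. Next row=LF[5]=7
Reversed output: rrPRqrr$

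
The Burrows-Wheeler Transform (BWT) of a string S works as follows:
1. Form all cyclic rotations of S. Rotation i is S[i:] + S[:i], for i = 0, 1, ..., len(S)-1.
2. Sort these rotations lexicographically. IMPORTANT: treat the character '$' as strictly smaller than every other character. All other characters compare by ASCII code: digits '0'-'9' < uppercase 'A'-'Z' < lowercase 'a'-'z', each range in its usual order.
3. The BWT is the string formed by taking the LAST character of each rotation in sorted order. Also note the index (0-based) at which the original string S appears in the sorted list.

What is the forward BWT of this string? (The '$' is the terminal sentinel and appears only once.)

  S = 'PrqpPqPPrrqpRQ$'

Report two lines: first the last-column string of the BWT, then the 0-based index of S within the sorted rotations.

All 15 rotations (rotation i = S[i:]+S[:i]):
  rot[0] = PrqpPqPPrrqpRQ$
  rot[1] = rqpPqPPrrqpRQ$P
  rot[2] = qpPqPPrrqpRQ$Pr
  rot[3] = pPqPPrrqpRQ$Prq
  rot[4] = PqPPrrqpRQ$Prqp
  rot[5] = qPPrrqpRQ$PrqpP
  rot[6] = PPrrqpRQ$PrqpPq
  rot[7] = PrrqpRQ$PrqpPqP
  rot[8] = rrqpRQ$PrqpPqPP
  rot[9] = rqpRQ$PrqpPqPPr
  rot[10] = qpRQ$PrqpPqPPrr
  rot[11] = pRQ$PrqpPqPPrrq
  rot[12] = RQ$PrqpPqPPrrqp
  rot[13] = Q$PrqpPqPPrrqpR
  rot[14] = $PrqpPqPPrrqpRQ
Sorted (with $ < everything):
  sorted[0] = $PrqpPqPPrrqpRQ  (last char: 'Q')
  sorted[1] = PPrrqpRQ$PrqpPq  (last char: 'q')
  sorted[2] = PqPPrrqpRQ$Prqp  (last char: 'p')
  sorted[3] = PrqpPqPPrrqpRQ$  (last char: '$')
  sorted[4] = PrrqpRQ$PrqpPqP  (last char: 'P')
  sorted[5] = Q$PrqpPqPPrrqpR  (last char: 'R')
  sorted[6] = RQ$PrqpPqPPrrqp  (last char: 'p')
  sorted[7] = pPqPPrrqpRQ$Prq  (last char: 'q')
  sorted[8] = pRQ$PrqpPqPPrrq  (last char: 'q')
  sorted[9] = qPPrrqpRQ$PrqpP  (last char: 'P')
  sorted[10] = qpPqPPrrqpRQ$Pr  (last char: 'r')
  sorted[11] = qpRQ$PrqpPqPPrr  (last char: 'r')
  sorted[12] = rqpPqPPrrqpRQ$P  (last char: 'P')
  sorted[13] = rqpRQ$PrqpPqPPr  (last char: 'r')
  sorted[14] = rrqpRQ$PrqpPqPP  (last char: 'P')
Last column: Qqp$PRpqqPrrPrP
Original string S is at sorted index 3

Answer: Qqp$PRpqqPrrPrP
3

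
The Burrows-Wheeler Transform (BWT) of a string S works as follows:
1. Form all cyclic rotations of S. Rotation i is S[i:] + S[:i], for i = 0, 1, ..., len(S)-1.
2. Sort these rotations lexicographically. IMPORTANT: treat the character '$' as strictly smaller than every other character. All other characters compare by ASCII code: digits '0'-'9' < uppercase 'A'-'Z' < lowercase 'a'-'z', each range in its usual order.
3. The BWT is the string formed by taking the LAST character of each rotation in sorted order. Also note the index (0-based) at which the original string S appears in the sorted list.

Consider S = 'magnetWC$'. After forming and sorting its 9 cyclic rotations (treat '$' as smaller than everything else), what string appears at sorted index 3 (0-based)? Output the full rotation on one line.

Answer: agnetWC$m

Derivation:
All 9 rotations (rotation i = S[i:]+S[:i]):
  rot[0] = magnetWC$
  rot[1] = agnetWC$m
  rot[2] = gnetWC$ma
  rot[3] = netWC$mag
  rot[4] = etWC$magn
  rot[5] = tWC$magne
  rot[6] = WC$magnet
  rot[7] = C$magnetW
  rot[8] = $magnetWC
Sorted (with $ < everything):
  sorted[0] = $magnetWC
  sorted[1] = C$magnetW
  sorted[2] = WC$magnet
  sorted[3] = agnetWC$m
  sorted[4] = etWC$magn
  sorted[5] = gnetWC$ma
  sorted[6] = magnetWC$
  sorted[7] = netWC$mag
  sorted[8] = tWC$magne
sorted[3] = agnetWC$m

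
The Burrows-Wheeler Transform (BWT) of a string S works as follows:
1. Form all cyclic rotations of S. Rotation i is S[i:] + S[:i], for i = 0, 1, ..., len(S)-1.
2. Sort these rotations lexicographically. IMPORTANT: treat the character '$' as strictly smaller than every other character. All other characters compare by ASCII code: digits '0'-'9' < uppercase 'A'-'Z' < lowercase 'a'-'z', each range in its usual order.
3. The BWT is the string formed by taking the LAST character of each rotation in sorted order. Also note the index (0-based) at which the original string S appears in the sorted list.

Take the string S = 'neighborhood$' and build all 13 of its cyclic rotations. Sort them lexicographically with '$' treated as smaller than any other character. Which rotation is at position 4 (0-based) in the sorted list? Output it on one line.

All 13 rotations (rotation i = S[i:]+S[:i]):
  rot[0] = neighborhood$
  rot[1] = eighborhood$n
  rot[2] = ighborhood$ne
  rot[3] = ghborhood$nei
  rot[4] = hborhood$neig
  rot[5] = borhood$neigh
  rot[6] = orhood$neighb
  rot[7] = rhood$neighbo
  rot[8] = hood$neighbor
  rot[9] = ood$neighborh
  rot[10] = od$neighborho
  rot[11] = d$neighborhoo
  rot[12] = $neighborhood
Sorted (with $ < everything):
  sorted[0] = $neighborhood
  sorted[1] = borhood$neigh
  sorted[2] = d$neighborhoo
  sorted[3] = eighborhood$n
  sorted[4] = ghborhood$nei
  sorted[5] = hborhood$neig
  sorted[6] = hood$neighbor
  sorted[7] = ighborhood$ne
  sorted[8] = neighborhood$
  sorted[9] = od$neighborho
  sorted[10] = ood$neighborh
  sorted[11] = orhood$neighb
  sorted[12] = rhood$neighbo
sorted[4] = ghborhood$nei

Answer: ghborhood$nei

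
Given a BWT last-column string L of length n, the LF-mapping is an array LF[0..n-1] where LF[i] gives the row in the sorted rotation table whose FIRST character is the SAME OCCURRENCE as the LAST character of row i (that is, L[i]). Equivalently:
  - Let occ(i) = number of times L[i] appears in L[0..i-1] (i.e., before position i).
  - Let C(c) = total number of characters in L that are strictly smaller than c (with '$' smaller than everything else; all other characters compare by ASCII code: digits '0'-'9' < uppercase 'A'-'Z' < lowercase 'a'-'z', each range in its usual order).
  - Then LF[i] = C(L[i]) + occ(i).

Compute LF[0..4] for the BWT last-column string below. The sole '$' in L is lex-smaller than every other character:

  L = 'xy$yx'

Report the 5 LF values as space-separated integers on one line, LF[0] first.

Char counts: '$':1, 'x':2, 'y':2
C (first-col start): C('$')=0, C('x')=1, C('y')=3
L[0]='x': occ=0, LF[0]=C('x')+0=1+0=1
L[1]='y': occ=0, LF[1]=C('y')+0=3+0=3
L[2]='$': occ=0, LF[2]=C('$')+0=0+0=0
L[3]='y': occ=1, LF[3]=C('y')+1=3+1=4
L[4]='x': occ=1, LF[4]=C('x')+1=1+1=2

Answer: 1 3 0 4 2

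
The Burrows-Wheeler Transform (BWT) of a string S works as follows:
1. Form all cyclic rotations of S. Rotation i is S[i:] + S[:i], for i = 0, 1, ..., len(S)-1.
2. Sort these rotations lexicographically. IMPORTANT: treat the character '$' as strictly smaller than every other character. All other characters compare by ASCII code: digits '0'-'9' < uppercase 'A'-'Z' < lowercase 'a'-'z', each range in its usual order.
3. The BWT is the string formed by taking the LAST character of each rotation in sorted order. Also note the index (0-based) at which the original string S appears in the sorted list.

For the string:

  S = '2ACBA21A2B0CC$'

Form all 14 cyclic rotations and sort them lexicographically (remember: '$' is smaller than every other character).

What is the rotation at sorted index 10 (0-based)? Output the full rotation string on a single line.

All 14 rotations (rotation i = S[i:]+S[:i]):
  rot[0] = 2ACBA21A2B0CC$
  rot[1] = ACBA21A2B0CC$2
  rot[2] = CBA21A2B0CC$2A
  rot[3] = BA21A2B0CC$2AC
  rot[4] = A21A2B0CC$2ACB
  rot[5] = 21A2B0CC$2ACBA
  rot[6] = 1A2B0CC$2ACBA2
  rot[7] = A2B0CC$2ACBA21
  rot[8] = 2B0CC$2ACBA21A
  rot[9] = B0CC$2ACBA21A2
  rot[10] = 0CC$2ACBA21A2B
  rot[11] = CC$2ACBA21A2B0
  rot[12] = C$2ACBA21A2B0C
  rot[13] = $2ACBA21A2B0CC
Sorted (with $ < everything):
  sorted[0] = $2ACBA21A2B0CC
  sorted[1] = 0CC$2ACBA21A2B
  sorted[2] = 1A2B0CC$2ACBA2
  sorted[3] = 21A2B0CC$2ACBA
  sorted[4] = 2ACBA21A2B0CC$
  sorted[5] = 2B0CC$2ACBA21A
  sorted[6] = A21A2B0CC$2ACB
  sorted[7] = A2B0CC$2ACBA21
  sorted[8] = ACBA21A2B0CC$2
  sorted[9] = B0CC$2ACBA21A2
  sorted[10] = BA21A2B0CC$2AC
  sorted[11] = C$2ACBA21A2B0C
  sorted[12] = CBA21A2B0CC$2A
  sorted[13] = CC$2ACBA21A2B0
sorted[10] = BA21A2B0CC$2AC

Answer: BA21A2B0CC$2AC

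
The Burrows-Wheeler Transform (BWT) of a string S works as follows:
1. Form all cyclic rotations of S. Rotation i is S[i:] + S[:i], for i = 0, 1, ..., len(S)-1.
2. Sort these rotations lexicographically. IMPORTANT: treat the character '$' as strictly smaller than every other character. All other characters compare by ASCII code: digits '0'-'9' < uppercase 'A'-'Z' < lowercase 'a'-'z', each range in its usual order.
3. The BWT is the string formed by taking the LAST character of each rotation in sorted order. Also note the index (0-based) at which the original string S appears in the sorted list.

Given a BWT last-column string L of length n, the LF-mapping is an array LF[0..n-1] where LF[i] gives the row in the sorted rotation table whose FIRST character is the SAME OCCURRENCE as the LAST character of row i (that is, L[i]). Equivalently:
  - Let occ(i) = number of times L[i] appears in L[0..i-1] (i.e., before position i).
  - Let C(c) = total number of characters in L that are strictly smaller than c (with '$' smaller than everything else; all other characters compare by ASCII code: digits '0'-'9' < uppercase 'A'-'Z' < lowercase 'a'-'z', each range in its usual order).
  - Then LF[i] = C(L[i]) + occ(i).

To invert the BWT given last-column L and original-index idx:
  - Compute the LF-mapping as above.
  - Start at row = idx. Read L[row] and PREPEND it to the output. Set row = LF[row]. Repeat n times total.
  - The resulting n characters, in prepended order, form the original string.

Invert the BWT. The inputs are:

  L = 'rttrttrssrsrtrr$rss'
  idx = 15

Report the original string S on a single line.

LF mapping: 1 14 15 2 16 17 3 9 10 4 11 5 18 6 7 0 8 12 13
Walk LF starting at row 15, prepending L[row]:
  step 1: row=15, L[15]='$', prepend. Next row=LF[15]=0
  step 2: row=0, L[0]='r', prepend. Next row=LF[0]=1
  step 3: row=1, L[1]='t', prepend. Next row=LF[1]=14
  step 4: row=14, L[14]='r', prepend. Next row=LF[14]=7
  step 5: row=7, L[7]='s', prepend. Next row=LF[7]=9
  step 6: row=9, L[9]='r', prepend. Next row=LF[9]=4
  step 7: row=4, L[4]='t', prepend. Next row=LF[4]=16
  step 8: row=16, L[16]='r', prepend. Next row=LF[16]=8
  step 9: row=8, L[8]='s', prepend. Next row=LF[8]=10
  step 10: row=10, L[10]='s', prepend. Next row=LF[10]=11
  step 11: row=11, L[11]='r', prepend. Next row=LF[11]=5
  step 12: row=5, L[5]='t', prepend. Next row=LF[5]=17
  step 13: row=17, L[17]='s', prepend. Next row=LF[17]=12
  step 14: row=12, L[12]='t', prepend. Next row=LF[12]=18
  step 15: row=18, L[18]='s', prepend. Next row=LF[18]=13
  step 16: row=13, L[13]='r', prepend. Next row=LF[13]=6
  step 17: row=6, L[6]='r', prepend. Next row=LF[6]=3
  step 18: row=3, L[3]='r', prepend. Next row=LF[3]=2
  step 19: row=2, L[2]='t', prepend. Next row=LF[2]=15
Reversed output: trrrststrssrtrsrtr$

Answer: trrrststrssrtrsrtr$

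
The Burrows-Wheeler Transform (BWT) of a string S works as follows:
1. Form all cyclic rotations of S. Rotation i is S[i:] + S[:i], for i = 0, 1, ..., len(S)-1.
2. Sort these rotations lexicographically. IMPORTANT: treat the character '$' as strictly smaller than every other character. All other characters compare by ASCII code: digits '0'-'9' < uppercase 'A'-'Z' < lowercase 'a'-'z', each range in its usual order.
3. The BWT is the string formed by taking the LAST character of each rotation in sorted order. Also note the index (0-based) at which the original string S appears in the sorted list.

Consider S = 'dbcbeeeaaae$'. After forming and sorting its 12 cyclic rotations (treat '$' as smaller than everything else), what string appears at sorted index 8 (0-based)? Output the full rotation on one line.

Answer: e$dbcbeeeaaa

Derivation:
All 12 rotations (rotation i = S[i:]+S[:i]):
  rot[0] = dbcbeeeaaae$
  rot[1] = bcbeeeaaae$d
  rot[2] = cbeeeaaae$db
  rot[3] = beeeaaae$dbc
  rot[4] = eeeaaae$dbcb
  rot[5] = eeaaae$dbcbe
  rot[6] = eaaae$dbcbee
  rot[7] = aaae$dbcbeee
  rot[8] = aae$dbcbeeea
  rot[9] = ae$dbcbeeeaa
  rot[10] = e$dbcbeeeaaa
  rot[11] = $dbcbeeeaaae
Sorted (with $ < everything):
  sorted[0] = $dbcbeeeaaae
  sorted[1] = aaae$dbcbeee
  sorted[2] = aae$dbcbeeea
  sorted[3] = ae$dbcbeeeaa
  sorted[4] = bcbeeeaaae$d
  sorted[5] = beeeaaae$dbc
  sorted[6] = cbeeeaaae$db
  sorted[7] = dbcbeeeaaae$
  sorted[8] = e$dbcbeeeaaa
  sorted[9] = eaaae$dbcbee
  sorted[10] = eeaaae$dbcbe
  sorted[11] = eeeaaae$dbcb
sorted[8] = e$dbcbeeeaaa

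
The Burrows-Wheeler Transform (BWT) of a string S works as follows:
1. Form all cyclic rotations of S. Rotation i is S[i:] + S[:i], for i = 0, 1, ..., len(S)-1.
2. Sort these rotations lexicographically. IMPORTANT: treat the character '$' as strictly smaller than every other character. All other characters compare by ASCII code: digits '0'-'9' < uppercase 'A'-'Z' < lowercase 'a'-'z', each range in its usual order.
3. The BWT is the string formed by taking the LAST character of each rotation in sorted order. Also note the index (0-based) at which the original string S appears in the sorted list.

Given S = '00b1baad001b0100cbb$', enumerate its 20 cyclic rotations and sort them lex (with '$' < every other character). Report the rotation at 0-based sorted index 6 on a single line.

Answer: 0b1baad001b0100cbb$0

Derivation:
All 20 rotations (rotation i = S[i:]+S[:i]):
  rot[0] = 00b1baad001b0100cbb$
  rot[1] = 0b1baad001b0100cbb$0
  rot[2] = b1baad001b0100cbb$00
  rot[3] = 1baad001b0100cbb$00b
  rot[4] = baad001b0100cbb$00b1
  rot[5] = aad001b0100cbb$00b1b
  rot[6] = ad001b0100cbb$00b1ba
  rot[7] = d001b0100cbb$00b1baa
  rot[8] = 001b0100cbb$00b1baad
  rot[9] = 01b0100cbb$00b1baad0
  rot[10] = 1b0100cbb$00b1baad00
  rot[11] = b0100cbb$00b1baad001
  rot[12] = 0100cbb$00b1baad001b
  rot[13] = 100cbb$00b1baad001b0
  rot[14] = 00cbb$00b1baad001b01
  rot[15] = 0cbb$00b1baad001b010
  rot[16] = cbb$00b1baad001b0100
  rot[17] = bb$00b1baad001b0100c
  rot[18] = b$00b1baad001b0100cb
  rot[19] = $00b1baad001b0100cbb
Sorted (with $ < everything):
  sorted[0] = $00b1baad001b0100cbb
  sorted[1] = 001b0100cbb$00b1baad
  sorted[2] = 00b1baad001b0100cbb$
  sorted[3] = 00cbb$00b1baad001b01
  sorted[4] = 0100cbb$00b1baad001b
  sorted[5] = 01b0100cbb$00b1baad0
  sorted[6] = 0b1baad001b0100cbb$0
  sorted[7] = 0cbb$00b1baad001b010
  sorted[8] = 100cbb$00b1baad001b0
  sorted[9] = 1b0100cbb$00b1baad00
  sorted[10] = 1baad001b0100cbb$00b
  sorted[11] = aad001b0100cbb$00b1b
  sorted[12] = ad001b0100cbb$00b1ba
  sorted[13] = b$00b1baad001b0100cb
  sorted[14] = b0100cbb$00b1baad001
  sorted[15] = b1baad001b0100cbb$00
  sorted[16] = baad001b0100cbb$00b1
  sorted[17] = bb$00b1baad001b0100c
  sorted[18] = cbb$00b1baad001b0100
  sorted[19] = d001b0100cbb$00b1baa
sorted[6] = 0b1baad001b0100cbb$0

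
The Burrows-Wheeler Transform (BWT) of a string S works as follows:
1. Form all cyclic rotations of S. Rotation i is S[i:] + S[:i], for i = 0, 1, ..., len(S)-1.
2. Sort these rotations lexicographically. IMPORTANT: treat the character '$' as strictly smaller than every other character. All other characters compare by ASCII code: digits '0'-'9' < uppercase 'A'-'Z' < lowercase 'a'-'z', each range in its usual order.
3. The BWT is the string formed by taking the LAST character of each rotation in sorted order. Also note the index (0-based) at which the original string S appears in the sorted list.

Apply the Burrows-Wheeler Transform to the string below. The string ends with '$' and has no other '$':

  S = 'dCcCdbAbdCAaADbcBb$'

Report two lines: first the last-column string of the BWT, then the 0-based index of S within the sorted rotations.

All 19 rotations (rotation i = S[i:]+S[:i]):
  rot[0] = dCcCdbAbdCAaADbcBb$
  rot[1] = CcCdbAbdCAaADbcBb$d
  rot[2] = cCdbAbdCAaADbcBb$dC
  rot[3] = CdbAbdCAaADbcBb$dCc
  rot[4] = dbAbdCAaADbcBb$dCcC
  rot[5] = bAbdCAaADbcBb$dCcCd
  rot[6] = AbdCAaADbcBb$dCcCdb
  rot[7] = bdCAaADbcBb$dCcCdbA
  rot[8] = dCAaADbcBb$dCcCdbAb
  rot[9] = CAaADbcBb$dCcCdbAbd
  rot[10] = AaADbcBb$dCcCdbAbdC
  rot[11] = aADbcBb$dCcCdbAbdCA
  rot[12] = ADbcBb$dCcCdbAbdCAa
  rot[13] = DbcBb$dCcCdbAbdCAaA
  rot[14] = bcBb$dCcCdbAbdCAaAD
  rot[15] = cBb$dCcCdbAbdCAaADb
  rot[16] = Bb$dCcCdbAbdCAaADbc
  rot[17] = b$dCcCdbAbdCAaADbcB
  rot[18] = $dCcCdbAbdCAaADbcBb
Sorted (with $ < everything):
  sorted[0] = $dCcCdbAbdCAaADbcBb  (last char: 'b')
  sorted[1] = ADbcBb$dCcCdbAbdCAa  (last char: 'a')
  sorted[2] = AaADbcBb$dCcCdbAbdC  (last char: 'C')
  sorted[3] = AbdCAaADbcBb$dCcCdb  (last char: 'b')
  sorted[4] = Bb$dCcCdbAbdCAaADbc  (last char: 'c')
  sorted[5] = CAaADbcBb$dCcCdbAbd  (last char: 'd')
  sorted[6] = CcCdbAbdCAaADbcBb$d  (last char: 'd')
  sorted[7] = CdbAbdCAaADbcBb$dCc  (last char: 'c')
  sorted[8] = DbcBb$dCcCdbAbdCAaA  (last char: 'A')
  sorted[9] = aADbcBb$dCcCdbAbdCA  (last char: 'A')
  sorted[10] = b$dCcCdbAbdCAaADbcB  (last char: 'B')
  sorted[11] = bAbdCAaADbcBb$dCcCd  (last char: 'd')
  sorted[12] = bcBb$dCcCdbAbdCAaAD  (last char: 'D')
  sorted[13] = bdCAaADbcBb$dCcCdbA  (last char: 'A')
  sorted[14] = cBb$dCcCdbAbdCAaADb  (last char: 'b')
  sorted[15] = cCdbAbdCAaADbcBb$dC  (last char: 'C')
  sorted[16] = dCAaADbcBb$dCcCdbAb  (last char: 'b')
  sorted[17] = dCcCdbAbdCAaADbcBb$  (last char: '$')
  sorted[18] = dbAbdCAaADbcBb$dCcC  (last char: 'C')
Last column: baCbcddcAABdDAbCb$C
Original string S is at sorted index 17

Answer: baCbcddcAABdDAbCb$C
17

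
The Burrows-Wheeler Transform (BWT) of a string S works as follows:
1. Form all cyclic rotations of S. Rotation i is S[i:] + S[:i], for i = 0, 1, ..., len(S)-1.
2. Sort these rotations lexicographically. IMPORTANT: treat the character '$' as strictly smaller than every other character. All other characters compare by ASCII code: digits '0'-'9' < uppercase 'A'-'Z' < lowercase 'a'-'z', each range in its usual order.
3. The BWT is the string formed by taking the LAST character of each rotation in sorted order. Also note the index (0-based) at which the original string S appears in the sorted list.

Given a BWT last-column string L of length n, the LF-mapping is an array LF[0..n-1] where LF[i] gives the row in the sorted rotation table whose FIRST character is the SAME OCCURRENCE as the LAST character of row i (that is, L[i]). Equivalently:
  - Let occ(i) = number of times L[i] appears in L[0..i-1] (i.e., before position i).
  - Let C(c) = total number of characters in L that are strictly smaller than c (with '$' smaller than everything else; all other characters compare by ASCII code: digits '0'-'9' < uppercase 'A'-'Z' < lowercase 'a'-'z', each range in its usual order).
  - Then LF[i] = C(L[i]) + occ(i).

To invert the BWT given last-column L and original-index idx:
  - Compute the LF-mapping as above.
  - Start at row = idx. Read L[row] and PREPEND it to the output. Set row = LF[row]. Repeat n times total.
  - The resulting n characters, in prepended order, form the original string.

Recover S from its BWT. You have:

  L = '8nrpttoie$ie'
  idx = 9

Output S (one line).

LF mapping: 1 6 9 8 10 11 7 4 2 0 5 3
Walk LF starting at row 9, prepending L[row]:
  step 1: row=9, L[9]='$', prepend. Next row=LF[9]=0
  step 2: row=0, L[0]='8', prepend. Next row=LF[0]=1
  step 3: row=1, L[1]='n', prepend. Next row=LF[1]=6
  step 4: row=6, L[6]='o', prepend. Next row=LF[6]=7
  step 5: row=7, L[7]='i', prepend. Next row=LF[7]=4
  step 6: row=4, L[4]='t', prepend. Next row=LF[4]=10
  step 7: row=10, L[10]='i', prepend. Next row=LF[10]=5
  step 8: row=5, L[5]='t', prepend. Next row=LF[5]=11
  step 9: row=11, L[11]='e', prepend. Next row=LF[11]=3
  step 10: row=3, L[3]='p', prepend. Next row=LF[3]=8
  step 11: row=8, L[8]='e', prepend. Next row=LF[8]=2
  step 12: row=2, L[2]='r', prepend. Next row=LF[2]=9
Reversed output: repetition8$

Answer: repetition8$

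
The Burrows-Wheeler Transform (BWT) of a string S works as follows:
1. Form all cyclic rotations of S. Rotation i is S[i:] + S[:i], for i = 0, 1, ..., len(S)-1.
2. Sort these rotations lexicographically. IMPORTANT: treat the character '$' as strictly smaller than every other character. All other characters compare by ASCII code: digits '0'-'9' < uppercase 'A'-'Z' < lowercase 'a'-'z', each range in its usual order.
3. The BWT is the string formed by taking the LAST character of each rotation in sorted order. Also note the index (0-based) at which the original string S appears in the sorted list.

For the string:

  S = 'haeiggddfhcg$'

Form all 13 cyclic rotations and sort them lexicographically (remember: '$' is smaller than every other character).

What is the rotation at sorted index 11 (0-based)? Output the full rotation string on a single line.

Answer: hcg$haeiggddf

Derivation:
All 13 rotations (rotation i = S[i:]+S[:i]):
  rot[0] = haeiggddfhcg$
  rot[1] = aeiggddfhcg$h
  rot[2] = eiggddfhcg$ha
  rot[3] = iggddfhcg$hae
  rot[4] = ggddfhcg$haei
  rot[5] = gddfhcg$haeig
  rot[6] = ddfhcg$haeigg
  rot[7] = dfhcg$haeiggd
  rot[8] = fhcg$haeiggdd
  rot[9] = hcg$haeiggddf
  rot[10] = cg$haeiggddfh
  rot[11] = g$haeiggddfhc
  rot[12] = $haeiggddfhcg
Sorted (with $ < everything):
  sorted[0] = $haeiggddfhcg
  sorted[1] = aeiggddfhcg$h
  sorted[2] = cg$haeiggddfh
  sorted[3] = ddfhcg$haeigg
  sorted[4] = dfhcg$haeiggd
  sorted[5] = eiggddfhcg$ha
  sorted[6] = fhcg$haeiggdd
  sorted[7] = g$haeiggddfhc
  sorted[8] = gddfhcg$haeig
  sorted[9] = ggddfhcg$haei
  sorted[10] = haeiggddfhcg$
  sorted[11] = hcg$haeiggddf
  sorted[12] = iggddfhcg$hae
sorted[11] = hcg$haeiggddf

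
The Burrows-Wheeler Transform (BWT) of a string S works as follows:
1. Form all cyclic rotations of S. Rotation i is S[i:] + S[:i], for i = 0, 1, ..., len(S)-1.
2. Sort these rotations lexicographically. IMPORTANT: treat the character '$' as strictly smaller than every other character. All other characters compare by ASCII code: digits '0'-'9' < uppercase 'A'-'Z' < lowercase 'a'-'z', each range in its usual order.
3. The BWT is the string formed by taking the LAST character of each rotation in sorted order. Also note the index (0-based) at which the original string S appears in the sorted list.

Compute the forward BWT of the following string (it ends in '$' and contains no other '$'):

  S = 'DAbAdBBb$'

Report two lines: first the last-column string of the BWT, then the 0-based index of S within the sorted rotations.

Answer: bDbdB$BAA
5

Derivation:
All 9 rotations (rotation i = S[i:]+S[:i]):
  rot[0] = DAbAdBBb$
  rot[1] = AbAdBBb$D
  rot[2] = bAdBBb$DA
  rot[3] = AdBBb$DAb
  rot[4] = dBBb$DAbA
  rot[5] = BBb$DAbAd
  rot[6] = Bb$DAbAdB
  rot[7] = b$DAbAdBB
  rot[8] = $DAbAdBBb
Sorted (with $ < everything):
  sorted[0] = $DAbAdBBb  (last char: 'b')
  sorted[1] = AbAdBBb$D  (last char: 'D')
  sorted[2] = AdBBb$DAb  (last char: 'b')
  sorted[3] = BBb$DAbAd  (last char: 'd')
  sorted[4] = Bb$DAbAdB  (last char: 'B')
  sorted[5] = DAbAdBBb$  (last char: '$')
  sorted[6] = b$DAbAdBB  (last char: 'B')
  sorted[7] = bAdBBb$DA  (last char: 'A')
  sorted[8] = dBBb$DAbA  (last char: 'A')
Last column: bDbdB$BAA
Original string S is at sorted index 5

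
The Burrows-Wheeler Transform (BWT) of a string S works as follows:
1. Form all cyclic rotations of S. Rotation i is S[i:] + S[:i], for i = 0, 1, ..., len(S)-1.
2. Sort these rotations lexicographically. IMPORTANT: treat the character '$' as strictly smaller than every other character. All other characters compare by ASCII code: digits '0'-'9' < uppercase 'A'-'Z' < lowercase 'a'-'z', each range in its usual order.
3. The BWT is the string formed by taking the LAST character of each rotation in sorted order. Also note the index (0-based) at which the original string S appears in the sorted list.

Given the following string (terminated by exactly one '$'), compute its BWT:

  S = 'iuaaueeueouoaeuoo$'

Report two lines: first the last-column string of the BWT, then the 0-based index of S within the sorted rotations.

Answer: ouoauuea$ouueiaeoe
8

Derivation:
All 18 rotations (rotation i = S[i:]+S[:i]):
  rot[0] = iuaaueeueouoaeuoo$
  rot[1] = uaaueeueouoaeuoo$i
  rot[2] = aaueeueouoaeuoo$iu
  rot[3] = aueeueouoaeuoo$iua
  rot[4] = ueeueouoaeuoo$iuaa
  rot[5] = eeueouoaeuoo$iuaau
  rot[6] = eueouoaeuoo$iuaaue
  rot[7] = ueouoaeuoo$iuaauee
  rot[8] = eouoaeuoo$iuaaueeu
  rot[9] = ouoaeuoo$iuaaueeue
  rot[10] = uoaeuoo$iuaaueeueo
  rot[11] = oaeuoo$iuaaueeueou
  rot[12] = aeuoo$iuaaueeueouo
  rot[13] = euoo$iuaaueeueouoa
  rot[14] = uoo$iuaaueeueouoae
  rot[15] = oo$iuaaueeueouoaeu
  rot[16] = o$iuaaueeueouoaeuo
  rot[17] = $iuaaueeueouoaeuoo
Sorted (with $ < everything):
  sorted[0] = $iuaaueeueouoaeuoo  (last char: 'o')
  sorted[1] = aaueeueouoaeuoo$iu  (last char: 'u')
  sorted[2] = aeuoo$iuaaueeueouo  (last char: 'o')
  sorted[3] = aueeueouoaeuoo$iua  (last char: 'a')
  sorted[4] = eeueouoaeuoo$iuaau  (last char: 'u')
  sorted[5] = eouoaeuoo$iuaaueeu  (last char: 'u')
  sorted[6] = eueouoaeuoo$iuaaue  (last char: 'e')
  sorted[7] = euoo$iuaaueeueouoa  (last char: 'a')
  sorted[8] = iuaaueeueouoaeuoo$  (last char: '$')
  sorted[9] = o$iuaaueeueouoaeuo  (last char: 'o')
  sorted[10] = oaeuoo$iuaaueeueou  (last char: 'u')
  sorted[11] = oo$iuaaueeueouoaeu  (last char: 'u')
  sorted[12] = ouoaeuoo$iuaaueeue  (last char: 'e')
  sorted[13] = uaaueeueouoaeuoo$i  (last char: 'i')
  sorted[14] = ueeueouoaeuoo$iuaa  (last char: 'a')
  sorted[15] = ueouoaeuoo$iuaauee  (last char: 'e')
  sorted[16] = uoaeuoo$iuaaueeueo  (last char: 'o')
  sorted[17] = uoo$iuaaueeueouoae  (last char: 'e')
Last column: ouoauuea$ouueiaeoe
Original string S is at sorted index 8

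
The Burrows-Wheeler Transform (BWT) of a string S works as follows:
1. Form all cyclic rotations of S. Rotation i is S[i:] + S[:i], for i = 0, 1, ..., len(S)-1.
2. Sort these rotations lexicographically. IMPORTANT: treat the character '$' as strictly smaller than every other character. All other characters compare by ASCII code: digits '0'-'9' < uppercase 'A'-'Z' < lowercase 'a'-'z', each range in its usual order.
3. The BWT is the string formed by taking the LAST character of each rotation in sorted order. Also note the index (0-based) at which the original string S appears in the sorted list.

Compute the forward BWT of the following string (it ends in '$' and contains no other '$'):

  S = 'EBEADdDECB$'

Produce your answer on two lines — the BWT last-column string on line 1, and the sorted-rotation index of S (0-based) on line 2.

All 11 rotations (rotation i = S[i:]+S[:i]):
  rot[0] = EBEADdDECB$
  rot[1] = BEADdDECB$E
  rot[2] = EADdDECB$EB
  rot[3] = ADdDECB$EBE
  rot[4] = DdDECB$EBEA
  rot[5] = dDECB$EBEAD
  rot[6] = DECB$EBEADd
  rot[7] = ECB$EBEADdD
  rot[8] = CB$EBEADdDE
  rot[9] = B$EBEADdDEC
  rot[10] = $EBEADdDECB
Sorted (with $ < everything):
  sorted[0] = $EBEADdDECB  (last char: 'B')
  sorted[1] = ADdDECB$EBE  (last char: 'E')
  sorted[2] = B$EBEADdDEC  (last char: 'C')
  sorted[3] = BEADdDECB$E  (last char: 'E')
  sorted[4] = CB$EBEADdDE  (last char: 'E')
  sorted[5] = DECB$EBEADd  (last char: 'd')
  sorted[6] = DdDECB$EBEA  (last char: 'A')
  sorted[7] = EADdDECB$EB  (last char: 'B')
  sorted[8] = EBEADdDECB$  (last char: '$')
  sorted[9] = ECB$EBEADdD  (last char: 'D')
  sorted[10] = dDECB$EBEAD  (last char: 'D')
Last column: BECEEdAB$DD
Original string S is at sorted index 8

Answer: BECEEdAB$DD
8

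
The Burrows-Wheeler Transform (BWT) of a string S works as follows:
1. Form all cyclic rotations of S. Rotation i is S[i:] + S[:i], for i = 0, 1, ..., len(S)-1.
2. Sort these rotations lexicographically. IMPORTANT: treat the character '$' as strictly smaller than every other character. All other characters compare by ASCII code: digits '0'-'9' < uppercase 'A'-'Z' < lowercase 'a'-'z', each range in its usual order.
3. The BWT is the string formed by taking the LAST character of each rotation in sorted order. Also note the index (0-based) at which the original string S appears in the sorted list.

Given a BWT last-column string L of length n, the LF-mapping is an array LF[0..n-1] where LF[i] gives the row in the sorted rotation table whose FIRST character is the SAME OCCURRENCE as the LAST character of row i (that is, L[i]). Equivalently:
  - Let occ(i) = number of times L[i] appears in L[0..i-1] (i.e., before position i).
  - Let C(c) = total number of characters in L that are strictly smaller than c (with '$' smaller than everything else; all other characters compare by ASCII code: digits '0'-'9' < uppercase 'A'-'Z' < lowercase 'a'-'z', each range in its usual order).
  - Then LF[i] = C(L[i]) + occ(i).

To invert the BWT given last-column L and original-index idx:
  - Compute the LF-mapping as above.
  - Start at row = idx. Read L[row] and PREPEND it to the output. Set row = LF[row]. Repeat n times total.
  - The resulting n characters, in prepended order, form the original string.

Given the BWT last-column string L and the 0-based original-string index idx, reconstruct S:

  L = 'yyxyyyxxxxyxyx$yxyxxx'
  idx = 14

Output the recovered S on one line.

LF mapping: 12 13 1 14 15 16 2 3 4 5 17 6 18 7 0 19 8 20 9 10 11
Walk LF starting at row 14, prepending L[row]:
  step 1: row=14, L[14]='$', prepend. Next row=LF[14]=0
  step 2: row=0, L[0]='y', prepend. Next row=LF[0]=12
  step 3: row=12, L[12]='y', prepend. Next row=LF[12]=18
  step 4: row=18, L[18]='x', prepend. Next row=LF[18]=9
  step 5: row=9, L[9]='x', prepend. Next row=LF[9]=5
  step 6: row=5, L[5]='y', prepend. Next row=LF[5]=16
  step 7: row=16, L[16]='x', prepend. Next row=LF[16]=8
  step 8: row=8, L[8]='x', prepend. Next row=LF[8]=4
  step 9: row=4, L[4]='y', prepend. Next row=LF[4]=15
  step 10: row=15, L[15]='y', prepend. Next row=LF[15]=19
  step 11: row=19, L[19]='x', prepend. Next row=LF[19]=10
  step 12: row=10, L[10]='y', prepend. Next row=LF[10]=17
  step 13: row=17, L[17]='y', prepend. Next row=LF[17]=20
  step 14: row=20, L[20]='x', prepend. Next row=LF[20]=11
  step 15: row=11, L[11]='x', prepend. Next row=LF[11]=6
  step 16: row=6, L[6]='x', prepend. Next row=LF[6]=2
  step 17: row=2, L[2]='x', prepend. Next row=LF[2]=1
  step 18: row=1, L[1]='y', prepend. Next row=LF[1]=13
  step 19: row=13, L[13]='x', prepend. Next row=LF[13]=7
  step 20: row=7, L[7]='x', prepend. Next row=LF[7]=3
  step 21: row=3, L[3]='y', prepend. Next row=LF[3]=14
Reversed output: yxxyxxxxyyxyyxxyxxyy$

Answer: yxxyxxxxyyxyyxxyxxyy$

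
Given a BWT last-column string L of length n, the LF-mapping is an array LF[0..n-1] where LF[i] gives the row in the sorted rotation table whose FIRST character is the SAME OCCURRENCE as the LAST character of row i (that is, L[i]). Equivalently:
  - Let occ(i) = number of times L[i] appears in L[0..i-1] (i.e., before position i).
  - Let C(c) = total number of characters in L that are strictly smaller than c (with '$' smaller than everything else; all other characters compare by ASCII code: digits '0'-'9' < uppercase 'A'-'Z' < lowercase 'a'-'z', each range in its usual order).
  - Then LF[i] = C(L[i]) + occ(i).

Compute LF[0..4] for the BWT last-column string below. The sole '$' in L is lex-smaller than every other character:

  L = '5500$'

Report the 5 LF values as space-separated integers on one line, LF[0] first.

Char counts: '$':1, '0':2, '5':2
C (first-col start): C('$')=0, C('0')=1, C('5')=3
L[0]='5': occ=0, LF[0]=C('5')+0=3+0=3
L[1]='5': occ=1, LF[1]=C('5')+1=3+1=4
L[2]='0': occ=0, LF[2]=C('0')+0=1+0=1
L[3]='0': occ=1, LF[3]=C('0')+1=1+1=2
L[4]='$': occ=0, LF[4]=C('$')+0=0+0=0

Answer: 3 4 1 2 0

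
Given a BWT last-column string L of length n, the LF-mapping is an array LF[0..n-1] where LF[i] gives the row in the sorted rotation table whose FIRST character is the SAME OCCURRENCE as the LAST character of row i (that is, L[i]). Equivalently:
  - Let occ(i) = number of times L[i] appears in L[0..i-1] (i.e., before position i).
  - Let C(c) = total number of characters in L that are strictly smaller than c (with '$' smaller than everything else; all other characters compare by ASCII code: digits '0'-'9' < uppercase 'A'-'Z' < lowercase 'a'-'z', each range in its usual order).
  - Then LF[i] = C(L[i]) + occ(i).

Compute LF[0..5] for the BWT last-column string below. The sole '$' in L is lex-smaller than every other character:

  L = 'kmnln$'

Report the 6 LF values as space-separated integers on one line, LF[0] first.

Char counts: '$':1, 'k':1, 'l':1, 'm':1, 'n':2
C (first-col start): C('$')=0, C('k')=1, C('l')=2, C('m')=3, C('n')=4
L[0]='k': occ=0, LF[0]=C('k')+0=1+0=1
L[1]='m': occ=0, LF[1]=C('m')+0=3+0=3
L[2]='n': occ=0, LF[2]=C('n')+0=4+0=4
L[3]='l': occ=0, LF[3]=C('l')+0=2+0=2
L[4]='n': occ=1, LF[4]=C('n')+1=4+1=5
L[5]='$': occ=0, LF[5]=C('$')+0=0+0=0

Answer: 1 3 4 2 5 0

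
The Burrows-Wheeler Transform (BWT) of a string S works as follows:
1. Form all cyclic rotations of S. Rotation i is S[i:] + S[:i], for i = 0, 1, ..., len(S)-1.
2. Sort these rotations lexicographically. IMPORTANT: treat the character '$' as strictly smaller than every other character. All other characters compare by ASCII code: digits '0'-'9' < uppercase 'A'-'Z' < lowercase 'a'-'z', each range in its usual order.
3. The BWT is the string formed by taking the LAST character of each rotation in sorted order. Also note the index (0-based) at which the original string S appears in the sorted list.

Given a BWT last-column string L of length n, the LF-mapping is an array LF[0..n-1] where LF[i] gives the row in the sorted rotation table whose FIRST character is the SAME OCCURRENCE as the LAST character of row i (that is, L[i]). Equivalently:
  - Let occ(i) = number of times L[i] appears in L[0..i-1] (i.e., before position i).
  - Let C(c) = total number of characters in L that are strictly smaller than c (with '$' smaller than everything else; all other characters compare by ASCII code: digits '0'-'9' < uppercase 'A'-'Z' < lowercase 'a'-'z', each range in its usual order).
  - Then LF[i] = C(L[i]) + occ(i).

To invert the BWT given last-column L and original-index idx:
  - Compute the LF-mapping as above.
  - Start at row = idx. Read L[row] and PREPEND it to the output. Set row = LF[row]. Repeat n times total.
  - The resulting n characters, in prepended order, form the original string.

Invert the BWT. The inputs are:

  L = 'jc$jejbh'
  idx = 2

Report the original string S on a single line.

Answer: cbjehjj$

Derivation:
LF mapping: 5 2 0 6 3 7 1 4
Walk LF starting at row 2, prepending L[row]:
  step 1: row=2, L[2]='$', prepend. Next row=LF[2]=0
  step 2: row=0, L[0]='j', prepend. Next row=LF[0]=5
  step 3: row=5, L[5]='j', prepend. Next row=LF[5]=7
  step 4: row=7, L[7]='h', prepend. Next row=LF[7]=4
  step 5: row=4, L[4]='e', prepend. Next row=LF[4]=3
  step 6: row=3, L[3]='j', prepend. Next row=LF[3]=6
  step 7: row=6, L[6]='b', prepend. Next row=LF[6]=1
  step 8: row=1, L[1]='c', prepend. Next row=LF[1]=2
Reversed output: cbjehjj$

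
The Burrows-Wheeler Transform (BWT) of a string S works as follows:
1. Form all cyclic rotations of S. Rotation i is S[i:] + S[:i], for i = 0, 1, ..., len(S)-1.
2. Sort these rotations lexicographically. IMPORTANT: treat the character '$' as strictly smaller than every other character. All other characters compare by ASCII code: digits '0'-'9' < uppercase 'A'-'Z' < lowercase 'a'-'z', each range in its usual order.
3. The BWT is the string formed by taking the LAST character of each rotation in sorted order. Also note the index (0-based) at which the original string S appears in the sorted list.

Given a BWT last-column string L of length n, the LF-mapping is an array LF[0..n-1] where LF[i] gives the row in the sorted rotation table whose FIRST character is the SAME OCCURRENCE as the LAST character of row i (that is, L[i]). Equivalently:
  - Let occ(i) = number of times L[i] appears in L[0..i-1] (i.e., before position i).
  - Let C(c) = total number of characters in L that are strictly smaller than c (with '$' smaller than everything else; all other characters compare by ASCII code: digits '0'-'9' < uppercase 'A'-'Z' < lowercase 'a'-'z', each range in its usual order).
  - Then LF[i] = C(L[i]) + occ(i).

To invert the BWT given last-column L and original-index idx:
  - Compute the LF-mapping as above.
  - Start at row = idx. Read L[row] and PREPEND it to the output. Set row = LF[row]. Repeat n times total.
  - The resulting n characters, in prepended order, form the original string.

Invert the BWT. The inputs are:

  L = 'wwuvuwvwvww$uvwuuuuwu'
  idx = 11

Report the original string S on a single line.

Answer: vuwwwuuuwuwuwvuwvuvw$

Derivation:
LF mapping: 13 14 1 9 2 15 10 16 11 17 18 0 3 12 19 4 5 6 7 20 8
Walk LF starting at row 11, prepending L[row]:
  step 1: row=11, L[11]='$', prepend. Next row=LF[11]=0
  step 2: row=0, L[0]='w', prepend. Next row=LF[0]=13
  step 3: row=13, L[13]='v', prepend. Next row=LF[13]=12
  step 4: row=12, L[12]='u', prepend. Next row=LF[12]=3
  step 5: row=3, L[3]='v', prepend. Next row=LF[3]=9
  step 6: row=9, L[9]='w', prepend. Next row=LF[9]=17
  step 7: row=17, L[17]='u', prepend. Next row=LF[17]=6
  step 8: row=6, L[6]='v', prepend. Next row=LF[6]=10
  step 9: row=10, L[10]='w', prepend. Next row=LF[10]=18
  step 10: row=18, L[18]='u', prepend. Next row=LF[18]=7
  step 11: row=7, L[7]='w', prepend. Next row=LF[7]=16
  step 12: row=16, L[16]='u', prepend. Next row=LF[16]=5
  step 13: row=5, L[5]='w', prepend. Next row=LF[5]=15
  step 14: row=15, L[15]='u', prepend. Next row=LF[15]=4
  step 15: row=4, L[4]='u', prepend. Next row=LF[4]=2
  step 16: row=2, L[2]='u', prepend. Next row=LF[2]=1
  step 17: row=1, L[1]='w', prepend. Next row=LF[1]=14
  step 18: row=14, L[14]='w', prepend. Next row=LF[14]=19
  step 19: row=19, L[19]='w', prepend. Next row=LF[19]=20
  step 20: row=20, L[20]='u', prepend. Next row=LF[20]=8
  step 21: row=8, L[8]='v', prepend. Next row=LF[8]=11
Reversed output: vuwwwuuuwuwuwvuwvuvw$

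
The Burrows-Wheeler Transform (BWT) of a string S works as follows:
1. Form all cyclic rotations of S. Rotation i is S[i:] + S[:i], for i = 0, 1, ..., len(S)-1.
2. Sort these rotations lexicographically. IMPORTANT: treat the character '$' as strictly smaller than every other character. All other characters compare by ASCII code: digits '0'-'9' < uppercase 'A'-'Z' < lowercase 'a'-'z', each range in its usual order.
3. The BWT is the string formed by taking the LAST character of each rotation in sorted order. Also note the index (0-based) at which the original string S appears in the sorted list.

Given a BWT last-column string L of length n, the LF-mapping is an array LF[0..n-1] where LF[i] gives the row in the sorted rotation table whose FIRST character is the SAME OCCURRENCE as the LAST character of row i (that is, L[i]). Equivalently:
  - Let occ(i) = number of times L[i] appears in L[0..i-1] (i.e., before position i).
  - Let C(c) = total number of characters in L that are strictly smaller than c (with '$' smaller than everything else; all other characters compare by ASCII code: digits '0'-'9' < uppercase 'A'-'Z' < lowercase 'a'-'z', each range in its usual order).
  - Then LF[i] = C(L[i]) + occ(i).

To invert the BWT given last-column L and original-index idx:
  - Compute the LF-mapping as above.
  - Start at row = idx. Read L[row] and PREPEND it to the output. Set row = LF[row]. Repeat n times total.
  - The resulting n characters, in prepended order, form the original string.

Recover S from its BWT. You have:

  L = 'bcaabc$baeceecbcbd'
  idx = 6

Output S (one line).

LF mapping: 4 9 1 2 5 10 0 6 3 15 11 16 17 12 7 13 8 14
Walk LF starting at row 6, prepending L[row]:
  step 1: row=6, L[6]='$', prepend. Next row=LF[6]=0
  step 2: row=0, L[0]='b', prepend. Next row=LF[0]=4
  step 3: row=4, L[4]='b', prepend. Next row=LF[4]=5
  step 4: row=5, L[5]='c', prepend. Next row=LF[5]=10
  step 5: row=10, L[10]='c', prepend. Next row=LF[10]=11
  step 6: row=11, L[11]='e', prepend. Next row=LF[11]=16
  step 7: row=16, L[16]='b', prepend. Next row=LF[16]=8
  step 8: row=8, L[8]='a', prepend. Next row=LF[8]=3
  step 9: row=3, L[3]='a', prepend. Next row=LF[3]=2
  step 10: row=2, L[2]='a', prepend. Next row=LF[2]=1
  step 11: row=1, L[1]='c', prepend. Next row=LF[1]=9
  step 12: row=9, L[9]='e', prepend. Next row=LF[9]=15
  step 13: row=15, L[15]='c', prepend. Next row=LF[15]=13
  step 14: row=13, L[13]='c', prepend. Next row=LF[13]=12
  step 15: row=12, L[12]='e', prepend. Next row=LF[12]=17
  step 16: row=17, L[17]='d', prepend. Next row=LF[17]=14
  step 17: row=14, L[14]='b', prepend. Next row=LF[14]=7
  step 18: row=7, L[7]='b', prepend. Next row=LF[7]=6
Reversed output: bbdeccecaaabeccbb$

Answer: bbdeccecaaabeccbb$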